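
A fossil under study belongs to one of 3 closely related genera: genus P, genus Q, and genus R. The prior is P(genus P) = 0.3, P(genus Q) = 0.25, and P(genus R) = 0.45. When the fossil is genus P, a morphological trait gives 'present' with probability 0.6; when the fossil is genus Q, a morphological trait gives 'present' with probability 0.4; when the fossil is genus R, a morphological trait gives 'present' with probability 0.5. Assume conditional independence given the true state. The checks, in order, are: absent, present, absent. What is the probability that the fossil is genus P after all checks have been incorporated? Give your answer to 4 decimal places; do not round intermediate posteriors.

After 'absent': normaliser = 0.4·0.3000 + 0.6·0.2500 + 0.5·0.4500; P(genus P) ≈ 0.2424, P(genus Q) ≈ 0.3030, P(genus R) ≈ 0.4545
After 'present': normaliser = 0.6·0.2424 + 0.4·0.3030 + 0.5·0.4545; P(genus P) ≈ 0.2945, P(genus Q) ≈ 0.2454, P(genus R) ≈ 0.4601
After 'absent': normaliser = 0.4·0.2945 + 0.6·0.2454 + 0.5·0.4601; P(genus P) ≈ 0.2379, P(genus Q) ≈ 0.2974, P(genus R) ≈ 0.4647

0.2379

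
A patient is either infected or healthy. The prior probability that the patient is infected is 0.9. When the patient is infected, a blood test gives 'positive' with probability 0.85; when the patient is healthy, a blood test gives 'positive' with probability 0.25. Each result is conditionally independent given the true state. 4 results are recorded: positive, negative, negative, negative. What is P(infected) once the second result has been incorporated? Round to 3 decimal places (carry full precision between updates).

0.860

After 'positive': P(infected) = 0.85·0.9000 / (0.85·0.9000 + 0.25·0.1000) ≈ 0.9684
After 'negative': P(infected) = 0.15·0.9684 / (0.15·0.9684 + 0.75·0.0316) ≈ 0.8596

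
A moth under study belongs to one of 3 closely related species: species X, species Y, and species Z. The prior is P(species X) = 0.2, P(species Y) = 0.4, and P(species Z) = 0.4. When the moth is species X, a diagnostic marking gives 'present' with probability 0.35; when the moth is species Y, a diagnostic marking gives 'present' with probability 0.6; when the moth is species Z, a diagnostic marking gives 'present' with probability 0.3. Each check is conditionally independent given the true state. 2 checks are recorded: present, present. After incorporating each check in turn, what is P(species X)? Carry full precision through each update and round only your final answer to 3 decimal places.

0.120

Apply Bayes' rule sequentially, carrying P(species X) forward.
After 'present': normaliser = 0.35·0.2000 + 0.6·0.4000 + 0.3·0.4000; P(species X) ≈ 0.1628, P(species Y) ≈ 0.5581, P(species Z) ≈ 0.2791
After 'present': normaliser = 0.35·0.1628 + 0.6·0.5581 + 0.3·0.2791; P(species X) ≈ 0.1198, P(species Y) ≈ 0.7042, P(species Z) ≈ 0.1760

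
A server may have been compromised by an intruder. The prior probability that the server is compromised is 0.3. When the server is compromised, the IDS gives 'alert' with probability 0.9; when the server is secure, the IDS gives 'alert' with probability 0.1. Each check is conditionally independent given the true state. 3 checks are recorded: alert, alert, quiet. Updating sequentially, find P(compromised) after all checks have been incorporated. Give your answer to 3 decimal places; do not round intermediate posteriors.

0.794

After 'alert': P(compromised) = 0.9·0.3000 / (0.9·0.3000 + 0.1·0.7000) ≈ 0.7941
After 'alert': P(compromised) = 0.9·0.7941 / (0.9·0.7941 + 0.1·0.2059) ≈ 0.9720
After 'quiet': P(compromised) = 0.1·0.9720 / (0.1·0.9720 + 0.9·0.0280) ≈ 0.7941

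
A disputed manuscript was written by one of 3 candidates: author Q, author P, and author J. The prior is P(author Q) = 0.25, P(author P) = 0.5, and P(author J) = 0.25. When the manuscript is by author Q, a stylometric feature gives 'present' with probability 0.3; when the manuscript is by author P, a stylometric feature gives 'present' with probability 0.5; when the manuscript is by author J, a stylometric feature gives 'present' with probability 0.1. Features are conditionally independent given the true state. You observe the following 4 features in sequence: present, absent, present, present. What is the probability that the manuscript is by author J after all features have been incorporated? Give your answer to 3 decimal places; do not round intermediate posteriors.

After 'present': normaliser = 0.3·0.2500 + 0.5·0.5000 + 0.1·0.2500; P(author Q) ≈ 0.2143, P(author P) ≈ 0.7143, P(author J) ≈ 0.0714
After 'absent': normaliser = 0.7·0.2143 + 0.5·0.7143 + 0.9·0.0714; P(author Q) ≈ 0.2625, P(author P) ≈ 0.6250, P(author J) ≈ 0.1125
After 'present': normaliser = 0.3·0.2625 + 0.5·0.6250 + 0.1·0.1125; P(author Q) ≈ 0.1957, P(author P) ≈ 0.7764, P(author J) ≈ 0.0280
After 'present': normaliser = 0.3·0.1957 + 0.5·0.7764 + 0.1·0.0280; P(author Q) ≈ 0.1305, P(author P) ≈ 0.8633, P(author J) ≈ 0.0062

0.006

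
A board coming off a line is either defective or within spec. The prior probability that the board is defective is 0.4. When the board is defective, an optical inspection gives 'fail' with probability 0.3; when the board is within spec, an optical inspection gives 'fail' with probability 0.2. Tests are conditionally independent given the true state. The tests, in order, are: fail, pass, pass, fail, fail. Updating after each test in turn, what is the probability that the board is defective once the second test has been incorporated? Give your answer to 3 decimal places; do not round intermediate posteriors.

Apply Bayes' rule sequentially, carrying P(defective) forward.
After 'fail': P(defective) = 0.3·0.4000 / (0.3·0.4000 + 0.2·0.6000) ≈ 0.5000
After 'pass': P(defective) = 0.7·0.5000 / (0.7·0.5000 + 0.8·0.5000) ≈ 0.4667

0.467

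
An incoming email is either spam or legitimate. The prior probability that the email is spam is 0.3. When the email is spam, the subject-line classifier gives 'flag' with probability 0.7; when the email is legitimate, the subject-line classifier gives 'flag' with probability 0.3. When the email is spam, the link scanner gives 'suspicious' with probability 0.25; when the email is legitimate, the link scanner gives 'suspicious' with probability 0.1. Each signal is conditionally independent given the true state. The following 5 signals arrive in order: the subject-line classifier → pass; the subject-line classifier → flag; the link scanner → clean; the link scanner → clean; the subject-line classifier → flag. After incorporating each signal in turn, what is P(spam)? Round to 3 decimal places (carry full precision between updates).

0.410

After the subject-line classifier='pass': P(spam) = 0.3·0.3000 / (0.3·0.3000 + 0.7·0.7000) ≈ 0.1552
After the subject-line classifier='flag': P(spam) = 0.7·0.1552 / (0.7·0.1552 + 0.3·0.8448) ≈ 0.3000
After the link scanner='clean': P(spam) = 0.75·0.3000 / (0.75·0.3000 + 0.9·0.7000) ≈ 0.2632
After the link scanner='clean': P(spam) = 0.75·0.2632 / (0.75·0.2632 + 0.9·0.7368) ≈ 0.2294
After the subject-line classifier='flag': P(spam) = 0.7·0.2294 / (0.7·0.2294 + 0.3·0.7706) ≈ 0.4098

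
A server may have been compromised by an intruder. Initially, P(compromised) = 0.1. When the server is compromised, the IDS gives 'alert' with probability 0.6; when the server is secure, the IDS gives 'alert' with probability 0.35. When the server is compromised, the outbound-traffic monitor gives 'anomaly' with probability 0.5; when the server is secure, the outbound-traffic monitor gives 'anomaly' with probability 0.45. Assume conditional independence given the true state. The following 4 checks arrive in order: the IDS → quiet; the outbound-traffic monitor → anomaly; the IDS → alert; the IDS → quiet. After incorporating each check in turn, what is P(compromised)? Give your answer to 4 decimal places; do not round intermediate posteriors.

0.0742

Each posterior becomes the prior for the next update.
After the IDS='quiet': P(compromised) = 0.4·0.1000 / (0.4·0.1000 + 0.65·0.9000) ≈ 0.0640
After the outbound-traffic monitor='anomaly': P(compromised) = 0.5·0.0640 / (0.5·0.0640 + 0.45·0.9360) ≈ 0.0706
After the IDS='alert': P(compromised) = 0.6·0.0706 / (0.6·0.0706 + 0.35·0.9294) ≈ 0.1152
After the IDS='quiet': P(compromised) = 0.4·0.1152 / (0.4·0.1152 + 0.65·0.8848) ≈ 0.0742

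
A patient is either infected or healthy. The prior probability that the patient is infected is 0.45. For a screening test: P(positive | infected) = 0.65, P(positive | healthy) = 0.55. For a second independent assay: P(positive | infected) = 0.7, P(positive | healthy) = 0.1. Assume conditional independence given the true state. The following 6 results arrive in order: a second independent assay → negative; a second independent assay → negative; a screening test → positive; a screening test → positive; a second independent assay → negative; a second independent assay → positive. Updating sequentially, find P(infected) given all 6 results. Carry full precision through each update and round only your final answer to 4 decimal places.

After a second independent assay='negative': P(infected) = 0.3·0.4500 / (0.3·0.4500 + 0.9·0.5500) ≈ 0.2143
After a second independent assay='negative': P(infected) = 0.3·0.2143 / (0.3·0.2143 + 0.9·0.7857) ≈ 0.0833
After a screening test='positive': P(infected) = 0.65·0.0833 / (0.65·0.0833 + 0.55·0.9167) ≈ 0.0970
After a screening test='positive': P(infected) = 0.65·0.0970 / (0.65·0.0970 + 0.55·0.9030) ≈ 0.1127
After a second independent assay='negative': P(infected) = 0.3·0.1127 / (0.3·0.1127 + 0.9·0.8873) ≈ 0.0406
After a second independent assay='positive': P(infected) = 0.7·0.0406 / (0.7·0.0406 + 0.1·0.9594) ≈ 0.2286

0.2286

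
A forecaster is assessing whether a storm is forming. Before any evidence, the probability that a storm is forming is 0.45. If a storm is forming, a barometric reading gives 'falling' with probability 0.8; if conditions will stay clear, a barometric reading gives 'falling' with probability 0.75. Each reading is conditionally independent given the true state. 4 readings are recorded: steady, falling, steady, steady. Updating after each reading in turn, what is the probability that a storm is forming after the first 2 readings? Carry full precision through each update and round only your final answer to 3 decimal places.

0.411

After 'steady': P(storm) = 0.2·0.4500 / (0.2·0.4500 + 0.25·0.5500) ≈ 0.3956
After 'falling': P(storm) = 0.8·0.3956 / (0.8·0.3956 + 0.75·0.6044) ≈ 0.4111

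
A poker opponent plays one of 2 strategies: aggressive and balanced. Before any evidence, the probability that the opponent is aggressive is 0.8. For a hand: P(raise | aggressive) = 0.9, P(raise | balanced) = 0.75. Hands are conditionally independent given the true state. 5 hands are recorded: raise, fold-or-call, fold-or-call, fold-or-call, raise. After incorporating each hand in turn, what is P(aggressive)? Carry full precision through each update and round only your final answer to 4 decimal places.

After 'raise': P(aggressive) = 0.9·0.8000 / (0.9·0.8000 + 0.75·0.2000) ≈ 0.8276
After 'fold-or-call': P(aggressive) = 0.1·0.8276 / (0.1·0.8276 + 0.25·0.1724) ≈ 0.6575
After 'fold-or-call': P(aggressive) = 0.1·0.6575 / (0.1·0.6575 + 0.25·0.3425) ≈ 0.4344
After 'fold-or-call': P(aggressive) = 0.1·0.4344 / (0.1·0.4344 + 0.25·0.5656) ≈ 0.2350
After 'raise': P(aggressive) = 0.9·0.2350 / (0.9·0.2350 + 0.75·0.7650) ≈ 0.2693

0.2693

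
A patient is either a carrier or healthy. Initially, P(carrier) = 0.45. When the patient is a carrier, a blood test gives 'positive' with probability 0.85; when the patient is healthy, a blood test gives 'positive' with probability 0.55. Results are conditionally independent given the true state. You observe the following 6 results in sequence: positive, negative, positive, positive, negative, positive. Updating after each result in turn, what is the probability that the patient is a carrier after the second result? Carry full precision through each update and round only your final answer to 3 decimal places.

Each posterior becomes the prior for the next update.
After 'positive': P(carrier) = 0.85·0.4500 / (0.85·0.4500 + 0.55·0.5500) ≈ 0.5584
After 'negative': P(carrier) = 0.15·0.5584 / (0.15·0.5584 + 0.45·0.4416) ≈ 0.2965

0.297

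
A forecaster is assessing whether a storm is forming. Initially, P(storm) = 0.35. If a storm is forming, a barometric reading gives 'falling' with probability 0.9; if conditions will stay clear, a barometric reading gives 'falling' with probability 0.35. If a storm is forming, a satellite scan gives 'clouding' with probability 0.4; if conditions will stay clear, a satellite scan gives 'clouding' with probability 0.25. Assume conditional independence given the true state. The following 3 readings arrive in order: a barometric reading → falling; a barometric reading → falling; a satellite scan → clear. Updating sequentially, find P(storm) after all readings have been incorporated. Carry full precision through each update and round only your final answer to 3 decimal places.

Each posterior becomes the prior for the next update.
After a barometric reading='falling': P(storm) = 0.9·0.3500 / (0.9·0.3500 + 0.35·0.6500) ≈ 0.5806
After a barometric reading='falling': P(storm) = 0.9·0.5806 / (0.9·0.5806 + 0.35·0.4194) ≈ 0.7807
After a satellite scan='clear': P(storm) = 0.6·0.7807 / (0.6·0.7807 + 0.75·0.2193) ≈ 0.7401

0.740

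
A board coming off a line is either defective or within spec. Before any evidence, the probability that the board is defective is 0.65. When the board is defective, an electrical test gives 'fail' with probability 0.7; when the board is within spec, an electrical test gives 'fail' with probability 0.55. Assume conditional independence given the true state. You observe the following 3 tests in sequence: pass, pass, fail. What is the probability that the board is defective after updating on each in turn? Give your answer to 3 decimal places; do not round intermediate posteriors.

After 'pass': P(defective) = 0.3·0.6500 / (0.3·0.6500 + 0.45·0.3500) ≈ 0.5532
After 'pass': P(defective) = 0.3·0.5532 / (0.3·0.5532 + 0.45·0.4468) ≈ 0.4522
After 'fail': P(defective) = 0.7·0.4522 / (0.7·0.4522 + 0.55·0.5478) ≈ 0.5123

0.512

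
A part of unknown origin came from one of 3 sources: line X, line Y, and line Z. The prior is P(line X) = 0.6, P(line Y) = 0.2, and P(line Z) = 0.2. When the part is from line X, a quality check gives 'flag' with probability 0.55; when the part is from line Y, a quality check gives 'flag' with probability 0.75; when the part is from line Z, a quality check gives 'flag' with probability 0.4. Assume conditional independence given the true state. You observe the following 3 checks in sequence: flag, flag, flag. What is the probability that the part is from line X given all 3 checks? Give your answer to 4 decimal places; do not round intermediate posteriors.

0.5067

Apply Bayes' rule sequentially, carrying P(line X) forward.
After 'flag': normaliser = 0.55·0.6000 + 0.75·0.2000 + 0.4·0.2000; P(line X) ≈ 0.5893, P(line Y) ≈ 0.2679, P(line Z) ≈ 0.1429
After 'flag': normaliser = 0.55·0.5893 + 0.75·0.2679 + 0.4·0.1429; P(line X) ≈ 0.5567, P(line Y) ≈ 0.3451, P(line Z) ≈ 0.0982
After 'flag': normaliser = 0.55·0.5567 + 0.75·0.3451 + 0.4·0.0982; P(line X) ≈ 0.5067, P(line Y) ≈ 0.4283, P(line Z) ≈ 0.0650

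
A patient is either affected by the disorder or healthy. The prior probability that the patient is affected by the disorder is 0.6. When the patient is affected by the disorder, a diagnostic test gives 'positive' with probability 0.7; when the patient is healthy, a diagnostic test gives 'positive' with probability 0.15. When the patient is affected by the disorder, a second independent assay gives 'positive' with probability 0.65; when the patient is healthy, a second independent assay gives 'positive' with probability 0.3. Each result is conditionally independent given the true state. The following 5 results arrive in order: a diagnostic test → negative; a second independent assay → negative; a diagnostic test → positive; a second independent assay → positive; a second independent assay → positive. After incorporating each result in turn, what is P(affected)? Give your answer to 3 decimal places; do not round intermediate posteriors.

0.853

Each posterior becomes the prior for the next update.
After a diagnostic test='negative': P(affected) = 0.3·0.6000 / (0.3·0.6000 + 0.85·0.4000) ≈ 0.3462
After a second independent assay='negative': P(affected) = 0.35·0.3462 / (0.35·0.3462 + 0.7·0.6538) ≈ 0.2093
After a diagnostic test='positive': P(affected) = 0.7·0.2093 / (0.7·0.2093 + 0.15·0.7907) ≈ 0.5526
After a second independent assay='positive': P(affected) = 0.65·0.5526 / (0.65·0.5526 + 0.3·0.4474) ≈ 0.7280
After a second independent assay='positive': P(affected) = 0.65·0.7280 / (0.65·0.7280 + 0.3·0.2720) ≈ 0.8529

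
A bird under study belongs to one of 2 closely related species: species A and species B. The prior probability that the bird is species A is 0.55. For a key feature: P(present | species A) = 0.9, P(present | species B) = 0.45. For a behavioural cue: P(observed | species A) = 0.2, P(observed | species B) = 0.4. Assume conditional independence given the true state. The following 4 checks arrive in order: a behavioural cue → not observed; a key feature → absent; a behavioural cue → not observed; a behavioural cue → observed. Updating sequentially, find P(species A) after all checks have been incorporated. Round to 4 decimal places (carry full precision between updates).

Apply Bayes' rule sequentially, carrying P(species A) forward.
After a behavioural cue='not observed': P(species A) = 0.8·0.5500 / (0.8·0.5500 + 0.6·0.4500) ≈ 0.6197
After a key feature='absent': P(species A) = 0.1·0.6197 / (0.1·0.6197 + 0.55·0.3803) ≈ 0.2286
After a behavioural cue='not observed': P(species A) = 0.8·0.2286 / (0.8·0.2286 + 0.6·0.7714) ≈ 0.2832
After a behavioural cue='observed': P(species A) = 0.2·0.2832 / (0.2·0.2832 + 0.4·0.7168) ≈ 0.1649

0.1649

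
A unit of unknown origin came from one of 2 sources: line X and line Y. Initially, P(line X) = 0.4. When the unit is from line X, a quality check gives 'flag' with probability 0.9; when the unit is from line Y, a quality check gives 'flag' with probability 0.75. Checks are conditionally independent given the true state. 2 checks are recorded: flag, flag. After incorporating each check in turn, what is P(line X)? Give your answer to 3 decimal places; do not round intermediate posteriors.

After 'flag': P(line X) = 0.9·0.4000 / (0.9·0.4000 + 0.75·0.6000) ≈ 0.4444
After 'flag': P(line X) = 0.9·0.4444 / (0.9·0.4444 + 0.75·0.5556) ≈ 0.4898

0.490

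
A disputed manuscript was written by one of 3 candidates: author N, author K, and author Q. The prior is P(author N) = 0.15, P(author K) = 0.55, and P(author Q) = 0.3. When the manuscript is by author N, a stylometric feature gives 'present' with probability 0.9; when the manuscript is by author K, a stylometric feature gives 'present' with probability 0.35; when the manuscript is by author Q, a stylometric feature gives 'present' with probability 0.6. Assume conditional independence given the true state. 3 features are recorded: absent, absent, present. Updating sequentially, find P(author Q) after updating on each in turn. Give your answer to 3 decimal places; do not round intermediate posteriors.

After 'absent': normaliser = 0.1·0.1500 + 0.65·0.5500 + 0.4·0.3000; P(author N) ≈ 0.0305, P(author K) ≈ 0.7259, P(author Q) ≈ 0.2437
After 'absent': normaliser = 0.1·0.0305 + 0.65·0.7259 + 0.4·0.2437; P(author N) ≈ 0.0053, P(author K) ≈ 0.8244, P(author Q) ≈ 0.1703
After 'present': normaliser = 0.9·0.0053 + 0.35·0.8244 + 0.6·0.1703; P(author N) ≈ 0.0121, P(author K) ≈ 0.7296, P(author Q) ≈ 0.2583

0.258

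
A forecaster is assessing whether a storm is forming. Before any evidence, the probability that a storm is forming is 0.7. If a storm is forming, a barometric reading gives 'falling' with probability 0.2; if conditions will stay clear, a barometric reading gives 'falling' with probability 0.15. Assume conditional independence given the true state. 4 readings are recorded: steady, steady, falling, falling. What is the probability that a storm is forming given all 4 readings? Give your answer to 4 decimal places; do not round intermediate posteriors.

0.7861

After 'steady': P(storm) = 0.8·0.7000 / (0.8·0.7000 + 0.85·0.3000) ≈ 0.6871
After 'steady': P(storm) = 0.8·0.6871 / (0.8·0.6871 + 0.85·0.3129) ≈ 0.6739
After 'falling': P(storm) = 0.2·0.6739 / (0.2·0.6739 + 0.15·0.3261) ≈ 0.7337
After 'falling': P(storm) = 0.2·0.7337 / (0.2·0.7337 + 0.15·0.2663) ≈ 0.7861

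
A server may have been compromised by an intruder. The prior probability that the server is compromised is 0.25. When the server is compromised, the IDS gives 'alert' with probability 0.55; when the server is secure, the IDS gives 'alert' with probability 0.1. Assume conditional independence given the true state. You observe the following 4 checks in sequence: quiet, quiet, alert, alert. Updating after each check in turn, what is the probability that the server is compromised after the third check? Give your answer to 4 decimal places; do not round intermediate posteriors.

After 'quiet': P(compromised) = 0.45·0.2500 / (0.45·0.2500 + 0.9·0.7500) ≈ 0.1429
After 'quiet': P(compromised) = 0.45·0.1429 / (0.45·0.1429 + 0.9·0.8571) ≈ 0.0769
After 'alert': P(compromised) = 0.55·0.0769 / (0.55·0.0769 + 0.1·0.9231) ≈ 0.3143

0.3143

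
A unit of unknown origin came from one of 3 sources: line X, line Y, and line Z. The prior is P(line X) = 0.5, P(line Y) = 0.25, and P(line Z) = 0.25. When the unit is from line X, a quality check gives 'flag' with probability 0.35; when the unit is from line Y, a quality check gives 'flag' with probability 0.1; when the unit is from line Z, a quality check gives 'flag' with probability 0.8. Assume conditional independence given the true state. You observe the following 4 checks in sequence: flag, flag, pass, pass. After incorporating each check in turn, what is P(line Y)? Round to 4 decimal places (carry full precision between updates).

0.0590

After 'flag': normaliser = 0.35·0.5000 + 0.1·0.2500 + 0.8·0.2500; P(line X) ≈ 0.4375, P(line Y) ≈ 0.0625, P(line Z) ≈ 0.5000
After 'flag': normaliser = 0.35·0.4375 + 0.1·0.0625 + 0.8·0.5000; P(line X) ≈ 0.2737, P(line Y) ≈ 0.0112, P(line Z) ≈ 0.7151
After 'pass': normaliser = 0.65·0.2737 + 0.9·0.0112 + 0.2·0.7151; P(line X) ≈ 0.5376, P(line Y) ≈ 0.0304, P(line Z) ≈ 0.4321
After 'pass': normaliser = 0.65·0.5376 + 0.9·0.0304 + 0.2·0.4321; P(line X) ≈ 0.7544, P(line Y) ≈ 0.0590, P(line Z) ≈ 0.1866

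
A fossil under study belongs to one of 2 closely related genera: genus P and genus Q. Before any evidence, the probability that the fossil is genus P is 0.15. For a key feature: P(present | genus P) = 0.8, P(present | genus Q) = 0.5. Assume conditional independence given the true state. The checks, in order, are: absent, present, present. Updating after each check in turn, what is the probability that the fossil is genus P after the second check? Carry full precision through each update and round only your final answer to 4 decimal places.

0.1015

After 'absent': P(genus P) = 0.2·0.1500 / (0.2·0.1500 + 0.5·0.8500) ≈ 0.0659
After 'present': P(genus P) = 0.8·0.0659 / (0.8·0.0659 + 0.5·0.9341) ≈ 0.1015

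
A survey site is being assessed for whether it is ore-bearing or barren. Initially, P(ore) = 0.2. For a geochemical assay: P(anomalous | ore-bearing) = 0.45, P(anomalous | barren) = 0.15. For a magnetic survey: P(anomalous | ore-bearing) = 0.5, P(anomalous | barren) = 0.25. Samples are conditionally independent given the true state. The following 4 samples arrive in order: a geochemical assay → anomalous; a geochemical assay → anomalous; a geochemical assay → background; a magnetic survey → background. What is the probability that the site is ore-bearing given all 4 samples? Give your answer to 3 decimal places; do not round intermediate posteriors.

Each posterior becomes the prior for the next update.
After a geochemical assay='anomalous': P(ore) = 0.45·0.2000 / (0.45·0.2000 + 0.15·0.8000) ≈ 0.4286
After a geochemical assay='anomalous': P(ore) = 0.45·0.4286 / (0.45·0.4286 + 0.15·0.5714) ≈ 0.6923
After a geochemical assay='background': P(ore) = 0.55·0.6923 / (0.55·0.6923 + 0.85·0.3077) ≈ 0.5928
After a magnetic survey='background': P(ore) = 0.5·0.5928 / (0.5·0.5928 + 0.75·0.4072) ≈ 0.4925

0.493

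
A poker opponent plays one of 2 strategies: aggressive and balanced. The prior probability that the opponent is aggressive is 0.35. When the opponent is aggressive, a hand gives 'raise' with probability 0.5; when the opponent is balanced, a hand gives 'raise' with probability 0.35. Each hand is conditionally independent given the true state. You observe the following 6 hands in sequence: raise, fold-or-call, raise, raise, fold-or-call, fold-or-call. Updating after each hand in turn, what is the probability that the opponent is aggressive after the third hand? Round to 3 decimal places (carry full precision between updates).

After 'raise': P(aggressive) = 0.5·0.3500 / (0.5·0.3500 + 0.35·0.6500) ≈ 0.4348
After 'fold-or-call': P(aggressive) = 0.5·0.4348 / (0.5·0.4348 + 0.65·0.5652) ≈ 0.3717
After 'raise': P(aggressive) = 0.5·0.3717 / (0.5·0.3717 + 0.35·0.6283) ≈ 0.4581

0.458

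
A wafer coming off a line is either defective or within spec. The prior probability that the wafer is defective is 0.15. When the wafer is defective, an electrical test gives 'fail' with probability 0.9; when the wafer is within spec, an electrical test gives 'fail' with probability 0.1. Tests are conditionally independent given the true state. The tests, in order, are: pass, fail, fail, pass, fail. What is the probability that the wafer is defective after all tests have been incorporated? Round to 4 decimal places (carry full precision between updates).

Each posterior becomes the prior for the next update.
After 'pass': P(defective) = 0.1·0.1500 / (0.1·0.1500 + 0.9·0.8500) ≈ 0.0192
After 'fail': P(defective) = 0.9·0.0192 / (0.9·0.0192 + 0.1·0.9808) ≈ 0.1500
After 'fail': P(defective) = 0.9·0.1500 / (0.9·0.1500 + 0.1·0.8500) ≈ 0.6136
After 'pass': P(defective) = 0.1·0.6136 / (0.1·0.6136 + 0.9·0.3864) ≈ 0.1500
After 'fail': P(defective) = 0.9·0.1500 / (0.9·0.1500 + 0.1·0.8500) ≈ 0.6136

0.6136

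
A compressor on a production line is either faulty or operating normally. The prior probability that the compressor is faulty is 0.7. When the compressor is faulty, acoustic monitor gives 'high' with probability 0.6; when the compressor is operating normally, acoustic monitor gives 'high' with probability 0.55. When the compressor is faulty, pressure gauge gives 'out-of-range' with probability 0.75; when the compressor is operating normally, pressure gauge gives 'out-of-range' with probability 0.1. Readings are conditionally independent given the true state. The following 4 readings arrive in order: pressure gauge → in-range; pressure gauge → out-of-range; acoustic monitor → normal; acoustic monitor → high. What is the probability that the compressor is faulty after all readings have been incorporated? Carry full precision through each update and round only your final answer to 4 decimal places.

After pressure gauge='in-range': P(faulty) = 0.25·0.7000 / (0.25·0.7000 + 0.9·0.3000) ≈ 0.3933
After pressure gauge='out-of-range': P(faulty) = 0.75·0.3933 / (0.75·0.3933 + 0.1·0.6067) ≈ 0.8294
After acoustic monitor='normal': P(faulty) = 0.4·0.8294 / (0.4·0.8294 + 0.45·0.1706) ≈ 0.8121
After acoustic monitor='high': P(faulty) = 0.6·0.8121 / (0.6·0.8121 + 0.55·0.1879) ≈ 0.8250

0.8250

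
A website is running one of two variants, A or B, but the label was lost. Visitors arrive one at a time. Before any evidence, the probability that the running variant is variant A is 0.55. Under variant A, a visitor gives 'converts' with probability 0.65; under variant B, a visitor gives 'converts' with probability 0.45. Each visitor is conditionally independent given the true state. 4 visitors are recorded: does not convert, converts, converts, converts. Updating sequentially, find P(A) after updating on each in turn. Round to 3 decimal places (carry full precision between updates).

After 'does not convert': P(A) = 0.35·0.5500 / (0.35·0.5500 + 0.55·0.4500) ≈ 0.4375
After 'converts': P(A) = 0.65·0.4375 / (0.65·0.4375 + 0.45·0.5625) ≈ 0.5291
After 'converts': P(A) = 0.65·0.5291 / (0.65·0.5291 + 0.45·0.4709) ≈ 0.6187
After 'converts': P(A) = 0.65·0.6187 / (0.65·0.6187 + 0.45·0.3813) ≈ 0.7010

0.701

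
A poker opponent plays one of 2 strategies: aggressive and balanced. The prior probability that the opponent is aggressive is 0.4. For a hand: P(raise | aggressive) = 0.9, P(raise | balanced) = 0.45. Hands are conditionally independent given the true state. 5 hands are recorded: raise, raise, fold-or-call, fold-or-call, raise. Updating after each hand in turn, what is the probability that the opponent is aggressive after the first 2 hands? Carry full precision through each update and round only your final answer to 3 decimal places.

0.727

After 'raise': P(aggressive) = 0.9·0.4000 / (0.9·0.4000 + 0.45·0.6000) ≈ 0.5714
After 'raise': P(aggressive) = 0.9·0.5714 / (0.9·0.5714 + 0.45·0.4286) ≈ 0.7273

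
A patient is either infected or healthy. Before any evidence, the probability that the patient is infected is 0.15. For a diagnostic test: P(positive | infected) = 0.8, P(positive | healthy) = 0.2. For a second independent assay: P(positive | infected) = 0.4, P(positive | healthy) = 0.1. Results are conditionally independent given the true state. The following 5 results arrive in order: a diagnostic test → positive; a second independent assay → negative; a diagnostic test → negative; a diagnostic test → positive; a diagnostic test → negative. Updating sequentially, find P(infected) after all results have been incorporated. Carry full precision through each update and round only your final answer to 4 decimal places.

After a diagnostic test='positive': P(infected) = 0.8·0.1500 / (0.8·0.1500 + 0.2·0.8500) ≈ 0.4138
After a second independent assay='negative': P(infected) = 0.6·0.4138 / (0.6·0.4138 + 0.9·0.5862) ≈ 0.3200
After a diagnostic test='negative': P(infected) = 0.2·0.3200 / (0.2·0.3200 + 0.8·0.6800) ≈ 0.1053
After a diagnostic test='positive': P(infected) = 0.8·0.1053 / (0.8·0.1053 + 0.2·0.8947) ≈ 0.3200
After a diagnostic test='negative': P(infected) = 0.2·0.3200 / (0.2·0.3200 + 0.8·0.6800) ≈ 0.1053

0.1053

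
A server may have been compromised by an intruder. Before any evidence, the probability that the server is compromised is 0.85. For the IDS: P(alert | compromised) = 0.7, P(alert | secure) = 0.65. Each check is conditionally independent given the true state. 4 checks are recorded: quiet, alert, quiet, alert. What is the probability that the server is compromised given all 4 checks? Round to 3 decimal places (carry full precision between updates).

0.828

After 'quiet': P(compromised) = 0.3·0.8500 / (0.3·0.8500 + 0.35·0.1500) ≈ 0.8293
After 'alert': P(compromised) = 0.7·0.8293 / (0.7·0.8293 + 0.65·0.1707) ≈ 0.8395
After 'quiet': P(compromised) = 0.3·0.8395 / (0.3·0.8395 + 0.35·0.1605) ≈ 0.8176
After 'alert': P(compromised) = 0.7·0.8176 / (0.7·0.8176 + 0.65·0.1824) ≈ 0.8284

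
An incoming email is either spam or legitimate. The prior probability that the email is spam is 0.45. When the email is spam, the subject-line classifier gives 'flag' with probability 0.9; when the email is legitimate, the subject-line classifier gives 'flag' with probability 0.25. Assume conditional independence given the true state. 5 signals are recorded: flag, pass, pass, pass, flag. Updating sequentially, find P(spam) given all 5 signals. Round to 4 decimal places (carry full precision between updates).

After 'flag': P(spam) = 0.9·0.4500 / (0.9·0.4500 + 0.25·0.5500) ≈ 0.7465
After 'pass': P(spam) = 0.1·0.7465 / (0.1·0.7465 + 0.75·0.2535) ≈ 0.2820
After 'pass': P(spam) = 0.1·0.2820 / (0.1·0.2820 + 0.75·0.7180) ≈ 0.0498
After 'pass': P(spam) = 0.1·0.0498 / (0.1·0.0498 + 0.75·0.9502) ≈ 0.0069
After 'flag': P(spam) = 0.9·0.0069 / (0.9·0.0069 + 0.25·0.9931) ≈ 0.0245

0.0245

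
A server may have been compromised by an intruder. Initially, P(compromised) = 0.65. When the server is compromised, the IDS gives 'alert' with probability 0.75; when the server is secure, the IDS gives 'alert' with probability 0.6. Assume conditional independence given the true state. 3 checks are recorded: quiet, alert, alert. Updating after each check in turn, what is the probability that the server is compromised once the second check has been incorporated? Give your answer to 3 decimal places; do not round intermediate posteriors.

0.592

After 'quiet': P(compromised) = 0.25·0.6500 / (0.25·0.6500 + 0.4·0.3500) ≈ 0.5372
After 'alert': P(compromised) = 0.75·0.5372 / (0.75·0.5372 + 0.6·0.4628) ≈ 0.5920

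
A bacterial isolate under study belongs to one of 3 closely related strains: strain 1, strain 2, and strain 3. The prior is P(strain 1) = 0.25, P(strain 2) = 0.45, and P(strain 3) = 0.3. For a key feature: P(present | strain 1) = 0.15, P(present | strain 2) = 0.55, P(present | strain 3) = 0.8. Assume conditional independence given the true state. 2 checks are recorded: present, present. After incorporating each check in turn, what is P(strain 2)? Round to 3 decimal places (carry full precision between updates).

0.408

After 'present': normaliser = 0.15·0.2500 + 0.55·0.4500 + 0.8·0.3000; P(strain 1) ≈ 0.0714, P(strain 2) ≈ 0.4714, P(strain 3) ≈ 0.4571
After 'present': normaliser = 0.15·0.0714 + 0.55·0.4714 + 0.8·0.4571; P(strain 1) ≈ 0.0169, P(strain 2) ≈ 0.4079, P(strain 3) ≈ 0.5753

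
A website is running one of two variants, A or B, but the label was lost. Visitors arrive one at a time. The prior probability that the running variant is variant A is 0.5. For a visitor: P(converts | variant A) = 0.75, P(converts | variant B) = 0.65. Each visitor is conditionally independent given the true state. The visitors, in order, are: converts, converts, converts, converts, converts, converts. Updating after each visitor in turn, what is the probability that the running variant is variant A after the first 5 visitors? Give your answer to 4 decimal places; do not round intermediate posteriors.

After 'converts': P(A) = 0.75·0.5000 / (0.75·0.5000 + 0.65·0.5000) ≈ 0.5357
After 'converts': P(A) = 0.75·0.5357 / (0.75·0.5357 + 0.65·0.4643) ≈ 0.5711
After 'converts': P(A) = 0.75·0.5711 / (0.75·0.5711 + 0.65·0.4289) ≈ 0.6057
After 'converts': P(A) = 0.75·0.6057 / (0.75·0.6057 + 0.65·0.3943) ≈ 0.6393
After 'converts': P(A) = 0.75·0.6393 / (0.75·0.6393 + 0.65·0.3607) ≈ 0.6716

0.6716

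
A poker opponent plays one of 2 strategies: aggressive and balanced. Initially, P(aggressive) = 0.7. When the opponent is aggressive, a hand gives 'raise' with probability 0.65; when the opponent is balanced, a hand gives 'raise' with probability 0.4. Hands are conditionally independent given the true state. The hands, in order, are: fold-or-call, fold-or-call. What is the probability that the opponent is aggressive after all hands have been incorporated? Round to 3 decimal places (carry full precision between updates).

After 'fold-or-call': P(aggressive) = 0.35·0.7000 / (0.35·0.7000 + 0.6·0.3000) ≈ 0.5765
After 'fold-or-call': P(aggressive) = 0.35·0.5765 / (0.35·0.5765 + 0.6·0.4235) ≈ 0.4426

0.443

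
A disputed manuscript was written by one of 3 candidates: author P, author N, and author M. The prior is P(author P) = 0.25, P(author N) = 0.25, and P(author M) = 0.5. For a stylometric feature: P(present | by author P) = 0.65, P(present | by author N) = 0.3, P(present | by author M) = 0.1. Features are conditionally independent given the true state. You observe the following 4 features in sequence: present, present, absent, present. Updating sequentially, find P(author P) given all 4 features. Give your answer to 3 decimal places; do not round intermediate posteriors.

After 'present': normaliser = 0.65·0.2500 + 0.3·0.2500 + 0.1·0.5000; P(author P) ≈ 0.5652, P(author N) ≈ 0.2609, P(author M) ≈ 0.1739
After 'present': normaliser = 0.65·0.5652 + 0.3·0.2609 + 0.1·0.1739; P(author P) ≈ 0.7934, P(author N) ≈ 0.1690, P(author M) ≈ 0.0376
After 'absent': normaliser = 0.35·0.7934 + 0.7·0.1690 + 0.9·0.0376; P(author P) ≈ 0.6461, P(author N) ≈ 0.2753, P(author M) ≈ 0.0786
After 'present': normaliser = 0.65·0.6461 + 0.3·0.2753 + 0.1·0.0786; P(author P) ≈ 0.8228, P(author N) ≈ 0.1618, P(author M) ≈ 0.0154

0.823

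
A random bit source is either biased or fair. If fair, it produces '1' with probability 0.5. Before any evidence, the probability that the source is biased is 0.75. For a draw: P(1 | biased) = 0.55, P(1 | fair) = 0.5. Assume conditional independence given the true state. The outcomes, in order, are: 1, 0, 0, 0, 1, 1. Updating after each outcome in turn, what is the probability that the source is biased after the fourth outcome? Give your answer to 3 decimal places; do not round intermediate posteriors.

0.706

After '1': P(biased) = 0.55·0.7500 / (0.55·0.7500 + 0.5·0.2500) ≈ 0.7674
After '0': P(biased) = 0.45·0.7674 / (0.45·0.7674 + 0.5·0.2326) ≈ 0.7481
After '0': P(biased) = 0.45·0.7481 / (0.45·0.7481 + 0.5·0.2519) ≈ 0.7277
After '0': P(biased) = 0.45·0.7277 / (0.45·0.7277 + 0.5·0.2723) ≈ 0.7064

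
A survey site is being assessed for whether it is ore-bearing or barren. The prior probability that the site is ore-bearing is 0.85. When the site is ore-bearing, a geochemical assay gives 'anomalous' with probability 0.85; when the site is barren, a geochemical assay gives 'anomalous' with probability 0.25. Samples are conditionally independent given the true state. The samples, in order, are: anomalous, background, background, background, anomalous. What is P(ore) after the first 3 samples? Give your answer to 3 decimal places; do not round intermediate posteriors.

Each posterior becomes the prior for the next update.
After 'anomalous': P(ore) = 0.85·0.8500 / (0.85·0.8500 + 0.25·0.1500) ≈ 0.9507
After 'background': P(ore) = 0.15·0.9507 / (0.15·0.9507 + 0.75·0.0493) ≈ 0.7940
After 'background': P(ore) = 0.15·0.7940 / (0.15·0.7940 + 0.75·0.2060) ≈ 0.4352

0.435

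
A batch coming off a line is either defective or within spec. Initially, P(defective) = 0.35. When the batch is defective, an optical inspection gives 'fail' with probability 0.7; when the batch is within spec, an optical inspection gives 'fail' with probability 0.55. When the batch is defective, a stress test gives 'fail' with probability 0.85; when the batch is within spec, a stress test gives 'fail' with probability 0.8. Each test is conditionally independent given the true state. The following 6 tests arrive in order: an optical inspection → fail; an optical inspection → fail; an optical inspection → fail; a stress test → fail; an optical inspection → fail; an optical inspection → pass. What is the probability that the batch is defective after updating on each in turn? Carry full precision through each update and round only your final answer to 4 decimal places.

0.5002

After an optical inspection='fail': P(defective) = 0.7·0.3500 / (0.7·0.3500 + 0.55·0.6500) ≈ 0.4066
After an optical inspection='fail': P(defective) = 0.7·0.4066 / (0.7·0.4066 + 0.55·0.5934) ≈ 0.4659
After an optical inspection='fail': P(defective) = 0.7·0.4659 / (0.7·0.4659 + 0.55·0.5341) ≈ 0.5261
After a stress test='fail': P(defective) = 0.85·0.5261 / (0.85·0.5261 + 0.8·0.4739) ≈ 0.5412
After an optical inspection='fail': P(defective) = 0.7·0.5412 / (0.7·0.5412 + 0.55·0.4588) ≈ 0.6002
After an optical inspection='pass': P(defective) = 0.3·0.6002 / (0.3·0.6002 + 0.45·0.3998) ≈ 0.5002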